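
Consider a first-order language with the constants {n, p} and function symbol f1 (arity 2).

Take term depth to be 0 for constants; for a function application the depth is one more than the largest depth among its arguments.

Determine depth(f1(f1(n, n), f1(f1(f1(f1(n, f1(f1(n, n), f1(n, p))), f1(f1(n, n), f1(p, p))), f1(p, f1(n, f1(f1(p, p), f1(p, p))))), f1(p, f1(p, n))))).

7

depth(f1(n, n)) = 1 + max(0, 0) = 1
depth(f1(n, p)) = 1 + max(0, 0) = 1
depth(f1(f1(n, n), f1(n, p))) = 1 + max(1, 1) = 2
depth(f1(n, f1(f1(n, n), f1(n, p)))) = 1 + max(0, 2) = 3
depth(f1(p, p)) = 1 + max(0, 0) = 1
depth(f1(f1(n, n), f1(p, p))) = 1 + max(1, 1) = 2
depth(f1(f1(n, f1(f1(n, n), f1(n, p))), f1(f1(n, n), f1(p, p)))) = 1 + max(3, 2) = 4
depth(f1(f1(p, p), f1(p, p))) = 1 + max(1, 1) = 2
depth(f1(n, f1(f1(p, p), f1(p, p)))) = 1 + max(0, 2) = 3
depth(f1(p, f1(n, f1(f1(p, p), f1(p, p))))) = 1 + max(0, 3) = 4
depth(f1(f1(f1(n, f1(f1(n, n), f1(n, p))), f1(f1(n, n), f1(p, p))), f1(p, f1(n, f1(f1(p, p), f1(p, p)))))) = 1 + max(4, 4) = 5
depth(f1(p, n)) = 1 + max(0, 0) = 1
depth(f1(p, f1(p, n))) = 1 + max(0, 1) = 2
depth(f1(f1(f1(f1(n, f1(f1(n, n), f1(n, p))), f1(f1(n, n), f1(p, p))), f1(p, f1(n, f1(f1(p, p), f1(p, p))))), f1(p, f1(p, n)))) = 1 + max(5, 2) = 6
depth(f1(f1(n, n), f1(f1(f1(f1(n, f1(f1(n, n), f1(n, p))), f1(f1(n, n), f1(p, p))), f1(p, f1(n, f1(f1(p, p), f1(p, p))))), f1(p, f1(p, n))))) = 1 + max(1, 6) = 7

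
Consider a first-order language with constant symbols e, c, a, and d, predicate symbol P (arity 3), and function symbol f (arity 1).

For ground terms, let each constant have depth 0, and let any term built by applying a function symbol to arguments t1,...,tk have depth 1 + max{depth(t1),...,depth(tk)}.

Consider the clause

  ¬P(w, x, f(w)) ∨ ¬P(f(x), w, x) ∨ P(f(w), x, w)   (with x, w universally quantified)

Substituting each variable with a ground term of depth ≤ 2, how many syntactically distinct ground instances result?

144

Ground terms of depth ≤ 2:
  Count level by level. With function symbols f/1, the terms of depth ≤ k are the 4 constants together with each function applied to depth-≤(k−1) tuples, so N_k = 4 + N_{k-1}.
  N_0 = 4
  N_1 = 4 + 4 = 8
  N_2 = 4 + 8 = 12
  Explicitly: e, c, a, d, f(e), f(c), f(a), f(d), f(f(e)), f(f(c)), f(f(a)), f(f(d)).
So there are 12 ground terms available for substitution.
The clause has 2 distinct variables (x, w), each appearing in the body. In the free term algebra distinct substitutions yield syntactically distinct ground instances.
Number of ground instances = 12^2 = 144.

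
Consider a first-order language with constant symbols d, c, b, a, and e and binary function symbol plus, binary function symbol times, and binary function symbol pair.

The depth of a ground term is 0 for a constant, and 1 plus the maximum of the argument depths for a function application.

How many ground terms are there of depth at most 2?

Write N_k for the number of ground terms of depth ≤ k. A term of depth ≤ k is either a constant or a function symbol applied to arguments of depth ≤ k−1, so N_k = 5 + N_{k-1}^2 + N_{k-1}^2 + N_{k-1}^2.
N_0 = 5
N_1 = 5 + 5^2 + 5^2 + 5^2 = 80
N_2 = 5 + 80^2 + 80^2 + 80^2 = 19205

19205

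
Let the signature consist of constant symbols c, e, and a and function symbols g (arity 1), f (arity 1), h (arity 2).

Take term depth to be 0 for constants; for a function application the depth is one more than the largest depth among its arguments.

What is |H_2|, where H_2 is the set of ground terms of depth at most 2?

Write N_k for the number of ground terms of depth ≤ k. A term of depth ≤ k is either a constant or a function symbol applied to arguments of depth ≤ k−1, so N_k = 3 + N_{k-1} + N_{k-1} + N_{k-1}^2.
N_0 = 3
N_1 = 3 + 3 + 3 + 3^2 = 18
N_2 = 3 + 18 + 18 + 18^2 = 363

363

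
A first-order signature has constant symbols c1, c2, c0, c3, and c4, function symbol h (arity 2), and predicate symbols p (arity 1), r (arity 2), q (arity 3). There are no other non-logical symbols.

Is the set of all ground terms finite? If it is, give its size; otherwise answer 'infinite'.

infinite

The signature has at least one function symbol (h, arity 2) and at least one constant (c1).
Iterating h gives infinitely many distinct ground terms: c1, h(c1, c1), h(h(c1, c1), h(c1, c1)), ...
So the Herbrand universe is infinite.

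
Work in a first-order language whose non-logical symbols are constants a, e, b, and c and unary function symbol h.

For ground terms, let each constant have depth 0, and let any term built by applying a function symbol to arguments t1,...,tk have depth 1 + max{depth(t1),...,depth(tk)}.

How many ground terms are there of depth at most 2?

If N_k denotes the number of depth-≤k ground terms, the 4 constants give N_0 = 4, and each function symbol of arity r contributes N_{k-1}^r new terms at level k: N_k = 4 + N_{k-1}.
N_0 = 4
N_1 = 4 + 4 = 8
N_2 = 4 + 8 = 12
Explicitly: a, e, b, c, h(a), h(e), h(b), h(c), h(h(a)), h(h(e)), h(h(b)), h(h(c)).

12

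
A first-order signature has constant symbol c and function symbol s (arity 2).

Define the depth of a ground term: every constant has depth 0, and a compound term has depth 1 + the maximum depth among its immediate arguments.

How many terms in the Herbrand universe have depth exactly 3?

21

Write N_k for the number of ground terms of depth ≤ k. A term of depth ≤ k is either a constant or a function symbol applied to arguments of depth ≤ k−1, so N_k = 1 + N_{k-1}^2.
N_0 = 1
N_1 = 1 + 1^2 = 2
N_2 = 1 + 2^2 = 5
N_3 = 1 + 5^2 = 26
Terms of depth exactly 3: N_3 − N_2 = 26 − 5 = 21.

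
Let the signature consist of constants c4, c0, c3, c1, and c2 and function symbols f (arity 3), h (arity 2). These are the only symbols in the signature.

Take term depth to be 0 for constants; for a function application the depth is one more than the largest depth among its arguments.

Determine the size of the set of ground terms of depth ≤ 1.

If N_k denotes the number of depth-≤k ground terms, the 5 constants give N_0 = 5, and each function symbol of arity r contributes N_{k-1}^r new terms at level k: N_k = 5 + N_{k-1}^3 + N_{k-1}^2.
N_0 = 5
N_1 = 5 + 5^3 + 5^2 = 155

155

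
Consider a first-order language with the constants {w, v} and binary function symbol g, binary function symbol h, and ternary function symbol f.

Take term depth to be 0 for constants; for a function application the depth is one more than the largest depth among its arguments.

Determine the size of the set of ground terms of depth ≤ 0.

Let N_k count ground terms of depth at most k. Each non-constant term of depth ≤ k is some function symbol applied to depth-≤(k−1) arguments, giving N_k = 2 + N_{k-1}^2 + N_{k-1}^2 + N_{k-1}^3.
N_0 = 2
Explicitly: w, v.

2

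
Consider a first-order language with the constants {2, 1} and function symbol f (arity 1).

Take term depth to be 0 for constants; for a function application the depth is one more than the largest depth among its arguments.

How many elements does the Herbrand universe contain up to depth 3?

8

Let N_k = |{terms of depth ≤ k}|. Then N_0 = 2 and N_k = 2 + N_{k-1} for k ≥ 1 (one summand per function symbol, arity giving the exponent).
N_0 = 2
N_1 = 2 + 2 = 4
N_2 = 2 + 4 = 6
N_3 = 2 + 6 = 8
Explicitly: 2, 1, f(2), f(1), f(f(2)), f(f(1)), f(f(f(2))), f(f(f(1))).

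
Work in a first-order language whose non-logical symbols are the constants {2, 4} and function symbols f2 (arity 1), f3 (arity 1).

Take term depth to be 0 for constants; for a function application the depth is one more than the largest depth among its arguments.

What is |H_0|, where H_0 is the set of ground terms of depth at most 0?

If N_k denotes the number of depth-≤k ground terms, the 2 constants give N_0 = 2, and each function symbol of arity r contributes N_{k-1}^r new terms at level k: N_k = 2 + N_{k-1} + N_{k-1}.
N_0 = 2

2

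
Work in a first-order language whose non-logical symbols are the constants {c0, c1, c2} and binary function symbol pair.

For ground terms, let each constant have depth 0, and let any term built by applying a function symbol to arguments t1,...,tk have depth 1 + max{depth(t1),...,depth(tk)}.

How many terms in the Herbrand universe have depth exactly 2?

Let N_k count ground terms of depth at most k. Each non-constant term of depth ≤ k is some function symbol applied to depth-≤(k−1) arguments, giving N_k = 3 + N_{k-1}^2.
N_0 = 3
N_1 = 3 + 3^2 = 12
N_2 = 3 + 12^2 = 147
Terms of depth exactly 2: N_2 − N_1 = 147 − 12 = 135.

135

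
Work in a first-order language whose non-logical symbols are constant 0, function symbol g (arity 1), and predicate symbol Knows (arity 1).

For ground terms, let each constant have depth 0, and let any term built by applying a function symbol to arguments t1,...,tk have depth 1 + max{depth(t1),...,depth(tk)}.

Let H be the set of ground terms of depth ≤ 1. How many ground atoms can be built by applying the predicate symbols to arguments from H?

First count ground terms of depth ≤ 1.
Count level by level. With function symbols g/1, the terms of depth ≤ k are the 1 constant together with each function applied to depth-≤(k−1) tuples, so N_k = 1 + N_{k-1}.
N_0 = 1
N_1 = 1 + 1 = 2
So |H| = 2.
Each predicate of arity r yields |H|^r ground atoms (one per choice of an r-tuple from H):
  Knows: 2
Total ground atoms: 2.

2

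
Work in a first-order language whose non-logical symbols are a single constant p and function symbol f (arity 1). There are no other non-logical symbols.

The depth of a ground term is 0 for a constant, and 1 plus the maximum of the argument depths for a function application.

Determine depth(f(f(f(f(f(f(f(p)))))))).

7

depth(f(p)) = 1 + depth(p) = 1 + 0 = 1
depth(f(f(p))) = 1 + depth(f(p)) = 1 + 1 = 2
depth(f(f(f(p)))) = 1 + depth(f(f(p))) = 1 + 2 = 3
depth(f(f(f(f(p))))) = 1 + depth(f(f(f(p)))) = 1 + 3 = 4
depth(f(f(f(f(f(p)))))) = 1 + depth(f(f(f(f(p))))) = 1 + 4 = 5
depth(f(f(f(f(f(f(p))))))) = 1 + depth(f(f(f(f(f(p)))))) = 1 + 5 = 6
depth(f(f(f(f(f(f(f(p)))))))) = 1 + depth(f(f(f(f(f(f(p))))))) = 1 + 6 = 7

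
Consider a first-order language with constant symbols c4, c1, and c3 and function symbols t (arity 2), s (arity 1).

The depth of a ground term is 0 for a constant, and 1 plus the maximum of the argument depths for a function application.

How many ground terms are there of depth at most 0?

Let N_k count ground terms of depth at most k. Each non-constant term of depth ≤ k is some function symbol applied to depth-≤(k−1) arguments, giving N_k = 3 + N_{k-1}^2 + N_{k-1}.
N_0 = 3
Explicitly: c4, c1, c3.

3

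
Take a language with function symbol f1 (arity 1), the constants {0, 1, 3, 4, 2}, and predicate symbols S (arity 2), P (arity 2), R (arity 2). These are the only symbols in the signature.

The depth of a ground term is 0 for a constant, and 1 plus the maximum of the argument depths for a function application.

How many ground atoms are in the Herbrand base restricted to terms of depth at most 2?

First count ground terms of depth ≤ 2.
Write N_k for the number of ground terms of depth ≤ k. A term of depth ≤ k is either a constant or a function symbol applied to arguments of depth ≤ k−1, so N_k = 5 + N_{k-1}.
N_0 = 5
N_1 = 5 + 5 = 10
N_2 = 5 + 10 = 15
So |H| = 15.
Each predicate of arity r yields |H|^r ground atoms (one per choice of an r-tuple from H):
  S: 15^2 = 225;  P: 15^2 = 225;  R: 15^2 = 225
Total ground atoms: 225 + 225 + 225 = 675.

675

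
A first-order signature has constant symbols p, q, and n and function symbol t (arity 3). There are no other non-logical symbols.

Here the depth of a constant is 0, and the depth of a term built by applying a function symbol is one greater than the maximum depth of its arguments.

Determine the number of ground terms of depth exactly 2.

26973

Write N_k for the number of ground terms of depth ≤ k. A term of depth ≤ k is either a constant or a function symbol applied to arguments of depth ≤ k−1, so N_k = 3 + N_{k-1}^3.
N_0 = 3
N_1 = 3 + 3^3 = 30
N_2 = 3 + 30^3 = 27003
Terms of depth exactly 2: N_2 − N_1 = 27003 − 30 = 26973.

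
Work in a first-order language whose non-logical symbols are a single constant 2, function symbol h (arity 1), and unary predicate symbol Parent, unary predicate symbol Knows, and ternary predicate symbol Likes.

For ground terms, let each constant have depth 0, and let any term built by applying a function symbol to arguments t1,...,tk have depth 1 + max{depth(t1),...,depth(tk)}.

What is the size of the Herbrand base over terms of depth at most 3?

72

First count ground terms of depth ≤ 3.
Write N_k for the number of ground terms of depth ≤ k. A term of depth ≤ k is either a constant or a function symbol applied to arguments of depth ≤ k−1, so N_k = 1 + N_{k-1}.
N_0 = 1
N_1 = 1 + 1 = 2
N_2 = 1 + 2 = 3
N_3 = 1 + 3 = 4
So |H| = 4.
Ground atoms are formed by filling each argument slot of a predicate with a term from H, so an r-ary predicate gives |H|^r atoms:
  Parent: 4;  Knows: 4;  Likes: 4^3 = 64
Total ground atoms: 4 + 4 + 64 = 72.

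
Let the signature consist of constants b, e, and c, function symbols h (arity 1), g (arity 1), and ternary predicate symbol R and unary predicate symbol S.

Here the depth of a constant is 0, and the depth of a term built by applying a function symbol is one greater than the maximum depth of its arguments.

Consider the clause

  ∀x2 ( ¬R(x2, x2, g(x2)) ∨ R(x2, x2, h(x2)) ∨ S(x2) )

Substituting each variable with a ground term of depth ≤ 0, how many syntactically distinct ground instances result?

3

Ground terms of depth ≤ 0:
  Let N_k = |{terms of depth ≤ k}|. Then N_0 = 3 and N_k = 3 + N_{k-1} + N_{k-1} for k ≥ 1 (one summand per function symbol, arity giving the exponent).
  N_0 = 3
So there are 3 ground terms available for substitution.
The clause has 1 distinct variable (x2), which appears in the body. In the free term algebra distinct substitutions yield syntactically distinct ground instances.
Number of ground instances = 3.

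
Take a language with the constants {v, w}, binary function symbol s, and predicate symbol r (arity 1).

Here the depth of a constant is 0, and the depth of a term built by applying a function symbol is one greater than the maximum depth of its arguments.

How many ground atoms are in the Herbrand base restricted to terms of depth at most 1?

First count ground terms of depth ≤ 1.
Let N_k = |{terms of depth ≤ k}|. Then N_0 = 2 and N_k = 2 + N_{k-1}^2 for k ≥ 1 (one summand per function symbol, arity giving the exponent).
N_0 = 2
N_1 = 2 + 2^2 = 6
Explicitly: v, w, s(v, v), s(v, w), s(w, v), s(w, w).
So |H| = 6.
For each predicate symbol, the number of ground atoms is |H| raised to its arity; summing:
  r: 6
Total ground atoms: 6.

6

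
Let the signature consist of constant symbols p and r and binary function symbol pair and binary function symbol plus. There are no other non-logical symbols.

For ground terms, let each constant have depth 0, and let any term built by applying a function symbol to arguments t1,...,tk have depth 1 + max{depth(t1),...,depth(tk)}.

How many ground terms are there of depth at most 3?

81610

Let N_k = |{terms of depth ≤ k}|. Then N_0 = 2 and N_k = 2 + N_{k-1}^2 + N_{k-1}^2 for k ≥ 1 (one summand per function symbol, arity giving the exponent).
N_0 = 2
N_1 = 2 + 2^2 + 2^2 = 10
N_2 = 2 + 10^2 + 10^2 = 202
N_3 = 2 + 202^2 + 202^2 = 81610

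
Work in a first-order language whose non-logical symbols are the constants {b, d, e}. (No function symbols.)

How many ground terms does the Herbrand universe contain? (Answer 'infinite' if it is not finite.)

3

There are no function symbols, so every ground term is one of the 3 constants.
The Herbrand universe is {b, d, e}, which is finite with 3 elements.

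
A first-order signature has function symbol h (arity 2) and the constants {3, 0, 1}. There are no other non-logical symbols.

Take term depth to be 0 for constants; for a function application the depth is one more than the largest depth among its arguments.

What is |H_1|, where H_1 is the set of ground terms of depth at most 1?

If N_k denotes the number of depth-≤k ground terms, the 3 constants give N_0 = 3, and each function symbol of arity r contributes N_{k-1}^r new terms at level k: N_k = 3 + N_{k-1}^2.
N_0 = 3
N_1 = 3 + 3^2 = 12
Explicitly: 3, 0, 1, h(3, 3), h(3, 0), h(3, 1), h(0, 3), h(0, 0), h(0, 1), h(1, 3), h(1, 0), h(1, 1).

12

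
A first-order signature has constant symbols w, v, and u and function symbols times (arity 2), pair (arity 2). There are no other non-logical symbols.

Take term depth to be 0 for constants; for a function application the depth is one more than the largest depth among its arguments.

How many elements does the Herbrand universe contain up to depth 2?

885

Count level by level. With function symbols times/2, pair/2, the terms of depth ≤ k are the 3 constants together with each function applied to depth-≤(k−1) tuples, so N_k = 3 + N_{k-1}^2 + N_{k-1}^2.
N_0 = 3
N_1 = 3 + 3^2 + 3^2 = 21
N_2 = 3 + 21^2 + 21^2 = 885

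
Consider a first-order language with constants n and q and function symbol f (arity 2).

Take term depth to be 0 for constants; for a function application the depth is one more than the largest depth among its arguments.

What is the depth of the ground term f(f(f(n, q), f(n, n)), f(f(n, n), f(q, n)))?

3

depth(f(n, q)) = 1 + max(0, 0) = 1
depth(f(n, n)) = 1 + max(0, 0) = 1
depth(f(f(n, q), f(n, n))) = 1 + max(1, 1) = 2
depth(f(q, n)) = 1 + max(0, 0) = 1
depth(f(f(n, n), f(q, n))) = 1 + max(1, 1) = 2
depth(f(f(f(n, q), f(n, n)), f(f(n, n), f(q, n)))) = 1 + max(2, 2) = 3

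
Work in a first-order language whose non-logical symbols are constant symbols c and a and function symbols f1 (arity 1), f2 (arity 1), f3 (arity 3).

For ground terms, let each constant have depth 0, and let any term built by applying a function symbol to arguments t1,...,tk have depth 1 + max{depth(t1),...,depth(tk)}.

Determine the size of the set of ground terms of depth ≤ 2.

Count level by level. With function symbols f1/1, f2/1, f3/3, the terms of depth ≤ k are the 2 constants together with each function applied to depth-≤(k−1) tuples, so N_k = 2 + N_{k-1} + N_{k-1} + N_{k-1}^3.
N_0 = 2
N_1 = 2 + 2 + 2 + 2^3 = 14
N_2 = 2 + 14 + 14 + 14^3 = 2774

2774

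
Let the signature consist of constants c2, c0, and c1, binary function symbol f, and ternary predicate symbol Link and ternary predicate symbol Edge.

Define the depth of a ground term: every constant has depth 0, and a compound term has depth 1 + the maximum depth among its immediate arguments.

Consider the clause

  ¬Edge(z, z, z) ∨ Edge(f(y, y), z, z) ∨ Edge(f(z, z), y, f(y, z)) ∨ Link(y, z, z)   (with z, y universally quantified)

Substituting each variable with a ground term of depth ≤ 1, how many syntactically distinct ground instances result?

Ground terms of depth ≤ 1:
  If N_k denotes the number of depth-≤k ground terms, the 3 constants give N_0 = 3, and each function symbol of arity r contributes N_{k-1}^r new terms at level k: N_k = 3 + N_{k-1}^2.
  N_0 = 3
  N_1 = 3 + 3^2 = 12
So there are 12 ground terms available for substitution.
The body mentions every one of the 2 quantified variables; since ground terms form a free algebra, no two substitutions collapse to the same formula.
Number of ground instances = 12^2 = 144.

144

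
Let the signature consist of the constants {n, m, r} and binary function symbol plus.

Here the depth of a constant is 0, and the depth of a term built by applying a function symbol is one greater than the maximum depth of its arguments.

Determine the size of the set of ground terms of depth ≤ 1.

Let N_k = |{terms of depth ≤ k}|. Then N_0 = 3 and N_k = 3 + N_{k-1}^2 for k ≥ 1 (one summand per function symbol, arity giving the exponent).
N_0 = 3
N_1 = 3 + 3^2 = 12

12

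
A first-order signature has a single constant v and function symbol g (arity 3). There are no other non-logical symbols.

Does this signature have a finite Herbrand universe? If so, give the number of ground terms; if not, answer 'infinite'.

infinite

The signature has at least one function symbol (g, arity 3) and at least one constant (v).
Iterating g gives infinitely many distinct ground terms: v, g(v, v, v), g(g(v, v, v), g(v, v, v), g(v, v, v)), ...
So the Herbrand universe is infinite.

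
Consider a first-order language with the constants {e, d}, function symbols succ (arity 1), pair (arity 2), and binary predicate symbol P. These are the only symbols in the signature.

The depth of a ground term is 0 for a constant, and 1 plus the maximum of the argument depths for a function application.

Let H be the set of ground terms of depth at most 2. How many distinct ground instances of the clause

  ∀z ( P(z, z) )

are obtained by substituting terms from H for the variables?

Ground terms of depth ≤ 2:
  Write N_k for the number of ground terms of depth ≤ k. A term of depth ≤ k is either a constant or a function symbol applied to arguments of depth ≤ k−1, so N_k = 2 + N_{k-1} + N_{k-1}^2.
  N_0 = 2
  N_1 = 2 + 2 + 2^2 = 8
  N_2 = 2 + 8 + 8^2 = 74
So there are 74 ground terms available for substitution.
There is 1 variable to instantiate (z),  occurring in at least one literal, so different choices give different ground instances.
Number of ground instances = 74.

74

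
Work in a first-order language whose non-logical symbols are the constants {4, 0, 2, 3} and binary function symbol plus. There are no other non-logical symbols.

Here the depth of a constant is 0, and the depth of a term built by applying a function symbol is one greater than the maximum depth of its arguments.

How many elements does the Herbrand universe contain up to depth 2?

Let N_k = |{terms of depth ≤ k}|. Then N_0 = 4 and N_k = 4 + N_{k-1}^2 for k ≥ 1 (one summand per function symbol, arity giving the exponent).
N_0 = 4
N_1 = 4 + 4^2 = 20
N_2 = 4 + 20^2 = 404

404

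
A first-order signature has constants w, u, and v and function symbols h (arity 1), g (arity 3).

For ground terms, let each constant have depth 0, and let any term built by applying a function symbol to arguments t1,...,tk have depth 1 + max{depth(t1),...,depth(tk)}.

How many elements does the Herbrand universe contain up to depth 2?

Count level by level. With function symbols h/1, g/3, the terms of depth ≤ k are the 3 constants together with each function applied to depth-≤(k−1) tuples, so N_k = 3 + N_{k-1} + N_{k-1}^3.
N_0 = 3
N_1 = 3 + 3 + 3^3 = 33
N_2 = 3 + 33 + 33^3 = 35973

35973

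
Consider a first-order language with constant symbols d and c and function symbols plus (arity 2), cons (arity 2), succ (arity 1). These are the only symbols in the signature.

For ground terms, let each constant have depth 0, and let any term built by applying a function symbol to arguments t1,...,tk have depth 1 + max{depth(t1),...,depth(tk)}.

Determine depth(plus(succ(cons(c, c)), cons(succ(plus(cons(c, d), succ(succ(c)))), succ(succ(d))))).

6

depth(cons(c, c)) = 1 + max(0, 0) = 1
depth(succ(cons(c, c))) = 1 + depth(cons(c, c)) = 1 + 1 = 2
depth(cons(c, d)) = 1 + max(0, 0) = 1
depth(succ(c)) = 1 + depth(c) = 1 + 0 = 1
depth(succ(succ(c))) = 1 + depth(succ(c)) = 1 + 1 = 2
depth(plus(cons(c, d), succ(succ(c)))) = 1 + max(1, 2) = 3
depth(succ(plus(cons(c, d), succ(succ(c))))) = 1 + depth(plus(cons(c, d), succ(succ(c)))) = 1 + 3 = 4
depth(succ(d)) = 1 + depth(d) = 1 + 0 = 1
depth(succ(succ(d))) = 1 + depth(succ(d)) = 1 + 1 = 2
depth(cons(succ(plus(cons(c, d), succ(succ(c)))), succ(succ(d)))) = 1 + max(4, 2) = 5
depth(plus(succ(cons(c, c)), cons(succ(plus(cons(c, d), succ(succ(c)))), succ(succ(d))))) = 1 + max(2, 5) = 6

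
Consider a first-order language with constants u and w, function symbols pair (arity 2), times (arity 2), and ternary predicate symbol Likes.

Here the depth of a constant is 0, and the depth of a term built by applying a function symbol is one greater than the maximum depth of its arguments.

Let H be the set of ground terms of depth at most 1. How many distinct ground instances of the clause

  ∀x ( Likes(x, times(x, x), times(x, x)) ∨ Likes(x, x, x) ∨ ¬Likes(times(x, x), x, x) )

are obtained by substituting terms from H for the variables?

10

Ground terms of depth ≤ 1:
  Count level by level. With function symbols pair/2, times/2, the terms of depth ≤ k are the 2 constants together with each function applied to depth-≤(k−1) tuples, so N_k = 2 + N_{k-1}^2 + N_{k-1}^2.
  N_0 = 2
  N_1 = 2 + 2^2 + 2^2 = 10
So there are 10 ground terms available for substitution.
There is 1 variable to instantiate (x),  occurring in at least one literal, so different choices give different ground instances.
Number of ground instances = 10.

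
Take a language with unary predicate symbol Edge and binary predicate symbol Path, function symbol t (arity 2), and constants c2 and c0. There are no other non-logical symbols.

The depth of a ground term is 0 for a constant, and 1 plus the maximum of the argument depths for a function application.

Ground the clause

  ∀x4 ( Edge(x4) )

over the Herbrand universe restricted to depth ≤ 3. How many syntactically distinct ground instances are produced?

Ground terms of depth ≤ 3:
  Let N_k = |{terms of depth ≤ k}|. Then N_0 = 2 and N_k = 2 + N_{k-1}^2 for k ≥ 1 (one summand per function symbol, arity giving the exponent).
  N_0 = 2
  N_1 = 2 + 2^2 = 6
  N_2 = 2 + 6^2 = 38
  N_3 = 2 + 38^2 = 1446
So there are 1446 ground terms available for substitution.
There is 1 variable to instantiate (x4),  occurring in at least one literal, so different choices give different ground instances.
Number of ground instances = 1446.

1446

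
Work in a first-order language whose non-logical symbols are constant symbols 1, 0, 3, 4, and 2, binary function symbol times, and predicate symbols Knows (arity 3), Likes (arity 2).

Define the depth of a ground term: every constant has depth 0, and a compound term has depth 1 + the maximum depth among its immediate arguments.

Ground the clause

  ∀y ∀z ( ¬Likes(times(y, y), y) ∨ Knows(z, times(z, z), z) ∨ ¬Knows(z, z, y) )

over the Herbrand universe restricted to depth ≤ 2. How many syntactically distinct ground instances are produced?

819025

Ground terms of depth ≤ 2:
  Write N_k for the number of ground terms of depth ≤ k. A term of depth ≤ k is either a constant or a function symbol applied to arguments of depth ≤ k−1, so N_k = 5 + N_{k-1}^2.
  N_0 = 5
  N_1 = 5 + 5^2 = 30
  N_2 = 5 + 30^2 = 905
So there are 905 ground terms available for substitution.
Each of y, z ranges independently over the available ground terms, and distinct assignments produce distinct instances.
Number of ground instances = 905^2 = 819025.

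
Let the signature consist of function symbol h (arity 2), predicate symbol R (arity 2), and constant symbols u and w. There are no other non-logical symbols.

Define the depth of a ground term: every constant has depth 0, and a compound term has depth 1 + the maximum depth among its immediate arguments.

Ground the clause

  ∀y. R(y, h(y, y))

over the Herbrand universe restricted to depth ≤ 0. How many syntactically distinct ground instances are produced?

Ground terms of depth ≤ 0:
  Let N_k count ground terms of depth at most k. Each non-constant term of depth ≤ k is some function symbol applied to depth-≤(k−1) arguments, giving N_k = 2 + N_{k-1}^2.
  N_0 = 2
  Explicitly: u, w.
So there are 2 ground terms available for substitution.
There is 1 variable to instantiate (y),  occurring in at least one literal, so different choices give different ground instances.
Number of ground instances = 2.

2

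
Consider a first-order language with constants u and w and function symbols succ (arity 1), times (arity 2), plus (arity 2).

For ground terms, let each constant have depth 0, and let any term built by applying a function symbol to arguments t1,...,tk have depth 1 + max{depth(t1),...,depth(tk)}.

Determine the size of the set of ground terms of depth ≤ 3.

182712

If N_k denotes the number of depth-≤k ground terms, the 2 constants give N_0 = 2, and each function symbol of arity r contributes N_{k-1}^r new terms at level k: N_k = 2 + N_{k-1} + N_{k-1}^2 + N_{k-1}^2.
N_0 = 2
N_1 = 2 + 2 + 2^2 + 2^2 = 12
N_2 = 2 + 12 + 12^2 + 12^2 = 302
N_3 = 2 + 302 + 302^2 + 302^2 = 182712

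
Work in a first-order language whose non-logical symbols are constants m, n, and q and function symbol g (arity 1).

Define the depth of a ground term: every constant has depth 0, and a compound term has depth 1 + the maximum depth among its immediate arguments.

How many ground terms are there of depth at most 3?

Count level by level. With function symbols g/1, the terms of depth ≤ k are the 3 constants together with each function applied to depth-≤(k−1) tuples, so N_k = 3 + N_{k-1}.
N_0 = 3
N_1 = 3 + 3 = 6
N_2 = 3 + 6 = 9
N_3 = 3 + 9 = 12
Explicitly: m, n, q, g(m), g(n), g(q), g(g(m)), g(g(n)), g(g(q)), g(g(g(m))), g(g(g(n))), g(g(g(q))).

12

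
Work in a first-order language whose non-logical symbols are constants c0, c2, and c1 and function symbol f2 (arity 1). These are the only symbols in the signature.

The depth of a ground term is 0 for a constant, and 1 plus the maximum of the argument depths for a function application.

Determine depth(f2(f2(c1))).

2

depth(f2(c1)) = 1 + depth(c1) = 1 + 0 = 1
depth(f2(f2(c1))) = 1 + depth(f2(c1)) = 1 + 1 = 2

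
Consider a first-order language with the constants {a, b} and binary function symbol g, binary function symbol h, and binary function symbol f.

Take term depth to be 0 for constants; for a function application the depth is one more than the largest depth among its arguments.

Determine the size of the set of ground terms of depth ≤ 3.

Let N_k = |{terms of depth ≤ k}|. Then N_0 = 2 and N_k = 2 + N_{k-1}^2 + N_{k-1}^2 + N_{k-1}^2 for k ≥ 1 (one summand per function symbol, arity giving the exponent).
N_0 = 2
N_1 = 2 + 2^2 + 2^2 + 2^2 = 14
N_2 = 2 + 14^2 + 14^2 + 14^2 = 590
N_3 = 2 + 590^2 + 590^2 + 590^2 = 1044302

1044302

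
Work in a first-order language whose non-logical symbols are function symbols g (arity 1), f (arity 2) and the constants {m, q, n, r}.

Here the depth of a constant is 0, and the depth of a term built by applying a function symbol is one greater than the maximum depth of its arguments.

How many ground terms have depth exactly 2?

Count level by level. With function symbols g/1, f/2, the terms of depth ≤ k are the 4 constants together with each function applied to depth-≤(k−1) tuples, so N_k = 4 + N_{k-1} + N_{k-1}^2.
N_0 = 4
N_1 = 4 + 4 + 4^2 = 24
N_2 = 4 + 24 + 24^2 = 604
Terms of depth exactly 2: N_2 − N_1 = 604 − 24 = 580.

580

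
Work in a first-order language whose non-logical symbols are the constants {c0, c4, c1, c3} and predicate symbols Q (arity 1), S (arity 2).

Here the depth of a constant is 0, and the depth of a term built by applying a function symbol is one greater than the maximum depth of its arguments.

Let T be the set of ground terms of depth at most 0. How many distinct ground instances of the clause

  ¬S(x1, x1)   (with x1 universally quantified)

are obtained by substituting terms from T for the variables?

4

Ground terms of depth ≤ 0:
  With no function symbols every ground term is a constant, so there are exactly 4 ground terms at every depth bound.
  N_0 = 4
So there are 4 ground terms available for substitution.
The clause has 1 distinct variable (x1), which appears in the body. In the free term algebra distinct substitutions yield syntactically distinct ground instances.
Number of ground instances = 4.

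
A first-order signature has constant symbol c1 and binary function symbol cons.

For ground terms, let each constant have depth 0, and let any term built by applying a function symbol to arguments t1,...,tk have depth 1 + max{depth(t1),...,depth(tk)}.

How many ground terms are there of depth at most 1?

If N_k denotes the number of depth-≤k ground terms, the 1 constant gives N_0 = 1, and each function symbol of arity r contributes N_{k-1}^r new terms at level k: N_k = 1 + N_{k-1}^2.
N_0 = 1
N_1 = 1 + 1^2 = 2
Explicitly: c1, cons(c1, c1).

2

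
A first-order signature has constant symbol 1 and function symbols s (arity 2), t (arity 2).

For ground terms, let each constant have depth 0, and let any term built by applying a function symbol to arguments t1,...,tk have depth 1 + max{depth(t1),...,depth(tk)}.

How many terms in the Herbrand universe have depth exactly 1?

2

Let N_k count ground terms of depth at most k. Each non-constant term of depth ≤ k is some function symbol applied to depth-≤(k−1) arguments, giving N_k = 1 + N_{k-1}^2 + N_{k-1}^2.
N_0 = 1
N_1 = 1 + 1^2 + 1^2 = 3
Terms of depth exactly 1: N_1 − N_0 = 3 − 1 = 2.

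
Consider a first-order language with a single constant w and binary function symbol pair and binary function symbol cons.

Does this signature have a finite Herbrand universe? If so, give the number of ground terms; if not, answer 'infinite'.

The signature has at least one function symbol (pair, arity 2) and at least one constant (w).
Iterating pair gives infinitely many distinct ground terms: w, pair(w, w), pair(pair(w, w), pair(w, w)), ...
So the Herbrand universe is infinite.

infinite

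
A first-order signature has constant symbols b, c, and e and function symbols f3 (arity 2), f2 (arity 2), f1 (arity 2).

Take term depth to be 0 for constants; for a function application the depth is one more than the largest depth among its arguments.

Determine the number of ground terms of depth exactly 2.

Let N_k = |{terms of depth ≤ k}|. Then N_0 = 3 and N_k = 3 + N_{k-1}^2 + N_{k-1}^2 + N_{k-1}^2 for k ≥ 1 (one summand per function symbol, arity giving the exponent).
N_0 = 3
N_1 = 3 + 3^2 + 3^2 + 3^2 = 30
N_2 = 3 + 30^2 + 30^2 + 30^2 = 2703
Terms of depth exactly 2: N_2 − N_1 = 2703 − 30 = 2673.

2673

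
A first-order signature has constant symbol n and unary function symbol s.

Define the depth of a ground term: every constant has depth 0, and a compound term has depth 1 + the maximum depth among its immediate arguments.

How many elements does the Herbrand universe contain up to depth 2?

3

Write N_k for the number of ground terms of depth ≤ k. A term of depth ≤ k is either a constant or a function symbol applied to arguments of depth ≤ k−1, so N_k = 1 + N_{k-1}.
N_0 = 1
N_1 = 1 + 1 = 2
N_2 = 1 + 2 = 3
Explicitly: n, s(n), s(s(n)).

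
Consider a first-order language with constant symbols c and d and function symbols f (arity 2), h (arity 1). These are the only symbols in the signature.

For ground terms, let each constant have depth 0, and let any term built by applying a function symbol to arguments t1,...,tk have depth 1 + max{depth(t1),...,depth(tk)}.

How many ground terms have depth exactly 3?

5478

Count level by level. With function symbols f/2, h/1, the terms of depth ≤ k are the 2 constants together with each function applied to depth-≤(k−1) tuples, so N_k = 2 + N_{k-1}^2 + N_{k-1}.
N_0 = 2
N_1 = 2 + 2^2 + 2 = 8
N_2 = 2 + 8^2 + 8 = 74
N_3 = 2 + 74^2 + 74 = 5552
Terms of depth exactly 3: N_3 − N_2 = 5552 − 74 = 5478.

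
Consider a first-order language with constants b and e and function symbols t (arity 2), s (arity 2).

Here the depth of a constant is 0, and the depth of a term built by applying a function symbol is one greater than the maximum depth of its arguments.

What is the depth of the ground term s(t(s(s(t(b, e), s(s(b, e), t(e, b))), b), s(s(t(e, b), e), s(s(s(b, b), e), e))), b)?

depth(t(b, e)) = 1 + max(0, 0) = 1
depth(s(b, e)) = 1 + max(0, 0) = 1
depth(t(e, b)) = 1 + max(0, 0) = 1
depth(s(s(b, e), t(e, b))) = 1 + max(1, 1) = 2
depth(s(t(b, e), s(s(b, e), t(e, b)))) = 1 + max(1, 2) = 3
depth(s(s(t(b, e), s(s(b, e), t(e, b))), b)) = 1 + max(3, 0) = 4
depth(s(t(e, b), e)) = 1 + max(1, 0) = 2
depth(s(b, b)) = 1 + max(0, 0) = 1
depth(s(s(b, b), e)) = 1 + max(1, 0) = 2
depth(s(s(s(b, b), e), e)) = 1 + max(2, 0) = 3
depth(s(s(t(e, b), e), s(s(s(b, b), e), e))) = 1 + max(2, 3) = 4
depth(t(s(s(t(b, e), s(s(b, e), t(e, b))), b), s(s(t(e, b), e), s(s(s(b, b), e), e)))) = 1 + max(4, 4) = 5
depth(s(t(s(s(t(b, e), s(s(b, e), t(e, b))), b), s(s(t(e, b), e), s(s(s(b, b), e), e))), b)) = 1 + max(5, 0) = 6

6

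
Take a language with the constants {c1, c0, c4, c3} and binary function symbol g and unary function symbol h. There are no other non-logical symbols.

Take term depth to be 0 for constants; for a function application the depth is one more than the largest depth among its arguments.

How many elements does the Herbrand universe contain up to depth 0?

Let N_k count ground terms of depth at most k. Each non-constant term of depth ≤ k is some function symbol applied to depth-≤(k−1) arguments, giving N_k = 4 + N_{k-1}^2 + N_{k-1}.
N_0 = 4
Explicitly: c1, c0, c4, c3.

4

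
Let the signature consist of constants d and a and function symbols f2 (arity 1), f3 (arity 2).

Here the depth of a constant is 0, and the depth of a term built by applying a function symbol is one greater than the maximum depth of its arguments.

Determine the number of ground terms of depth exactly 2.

Write N_k for the number of ground terms of depth ≤ k. A term of depth ≤ k is either a constant or a function symbol applied to arguments of depth ≤ k−1, so N_k = 2 + N_{k-1} + N_{k-1}^2.
N_0 = 2
N_1 = 2 + 2 + 2^2 = 8
N_2 = 2 + 8 + 8^2 = 74
Terms of depth exactly 2: N_2 − N_1 = 74 − 8 = 66.

66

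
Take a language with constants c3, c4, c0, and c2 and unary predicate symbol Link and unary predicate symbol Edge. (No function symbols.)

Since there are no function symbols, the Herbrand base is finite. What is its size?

With no function symbols, the Herbrand universe is just the 4 constants.
Ground atoms per predicate: Link: 4, Edge: 4.
Herbrand base size = 4 + 4 = 8.

8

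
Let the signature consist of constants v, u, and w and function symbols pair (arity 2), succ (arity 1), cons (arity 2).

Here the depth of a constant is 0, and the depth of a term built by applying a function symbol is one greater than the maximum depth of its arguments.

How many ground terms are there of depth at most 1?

Write N_k for the number of ground terms of depth ≤ k. A term of depth ≤ k is either a constant or a function symbol applied to arguments of depth ≤ k−1, so N_k = 3 + N_{k-1}^2 + N_{k-1} + N_{k-1}^2.
N_0 = 3
N_1 = 3 + 3^2 + 3 + 3^2 = 24

24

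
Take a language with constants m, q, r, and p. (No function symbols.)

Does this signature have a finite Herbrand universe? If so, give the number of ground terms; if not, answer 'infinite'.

4

There are no function symbols, so every ground term is one of the 4 constants.
The Herbrand universe is {m, q, r, p}, which is finite with 4 elements.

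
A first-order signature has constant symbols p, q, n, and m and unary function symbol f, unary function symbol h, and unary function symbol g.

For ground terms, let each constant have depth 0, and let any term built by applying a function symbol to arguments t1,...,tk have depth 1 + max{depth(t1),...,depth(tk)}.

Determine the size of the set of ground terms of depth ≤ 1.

16

Let N_k count ground terms of depth at most k. Each non-constant term of depth ≤ k is some function symbol applied to depth-≤(k−1) arguments, giving N_k = 4 + N_{k-1} + N_{k-1} + N_{k-1}.
N_0 = 4
N_1 = 4 + 4 + 4 + 4 = 16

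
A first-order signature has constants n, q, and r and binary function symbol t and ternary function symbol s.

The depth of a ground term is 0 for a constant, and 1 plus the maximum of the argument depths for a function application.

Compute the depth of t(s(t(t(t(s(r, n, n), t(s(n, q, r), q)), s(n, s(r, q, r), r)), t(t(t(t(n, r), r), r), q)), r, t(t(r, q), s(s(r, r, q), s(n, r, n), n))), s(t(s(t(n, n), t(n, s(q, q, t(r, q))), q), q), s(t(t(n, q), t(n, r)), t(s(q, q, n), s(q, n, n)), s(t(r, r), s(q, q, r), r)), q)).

7

depth(s(r, n, n)) = 1 + max(0, 0, 0) = 1
depth(s(n, q, r)) = 1 + max(0, 0, 0) = 1
depth(t(s(n, q, r), q)) = 1 + max(1, 0) = 2
depth(t(s(r, n, n), t(s(n, q, r), q))) = 1 + max(1, 2) = 3
depth(s(r, q, r)) = 1 + max(0, 0, 0) = 1
depth(s(n, s(r, q, r), r)) = 1 + max(0, 1, 0) = 2
depth(t(t(s(r, n, n), t(s(n, q, r), q)), s(n, s(r, q, r), r))) = 1 + max(3, 2) = 4
depth(t(n, r)) = 1 + max(0, 0) = 1
depth(t(t(n, r), r)) = 1 + max(1, 0) = 2
depth(t(t(t(n, r), r), r)) = 1 + max(2, 0) = 3
depth(t(t(t(t(n, r), r), r), q)) = 1 + max(3, 0) = 4
depth(t(t(t(s(r, n, n), t(s(n, q, r), q)), s(n, s(r, q, r), r)), t(t(t(t(n, r), r), r), q))) = 1 + max(4, 4) = 5
depth(t(r, q)) = 1 + max(0, 0) = 1
depth(s(r, r, q)) = 1 + max(0, 0, 0) = 1
depth(s(n, r, n)) = 1 + max(0, 0, 0) = 1
depth(s(s(r, r, q), s(n, r, n), n)) = 1 + max(1, 1, 0) = 2
depth(t(t(r, q), s(s(r, r, q), s(n, r, n), n))) = 1 + max(1, 2) = 3
depth(s(t(t(t(s(r, n, n), t(s(n, q, r), q)), s(n, s(r, q, r), r)), t(t(t(t(n, r), r), r), q)), r, t(t(r, q), s(s(r, r, q), s(n, r, n), n)))) = 1 + max(5, 0, 3) = 6
depth(t(n, n)) = 1 + max(0, 0) = 1
depth(s(q, q, t(r, q))) = 1 + max(0, 0, 1) = 2
depth(t(n, s(q, q, t(r, q)))) = 1 + max(0, 2) = 3
depth(s(t(n, n), t(n, s(q, q, t(r, q))), q)) = 1 + max(1, 3, 0) = 4
depth(t(s(t(n, n), t(n, s(q, q, t(r, q))), q), q)) = 1 + max(4, 0) = 5
depth(t(n, q)) = 1 + max(0, 0) = 1
depth(t(t(n, q), t(n, r))) = 1 + max(1, 1) = 2
depth(s(q, q, n)) = 1 + max(0, 0, 0) = 1
depth(s(q, n, n)) = 1 + max(0, 0, 0) = 1
depth(t(s(q, q, n), s(q, n, n))) = 1 + max(1, 1) = 2
depth(t(r, r)) = 1 + max(0, 0) = 1
depth(s(q, q, r)) = 1 + max(0, 0, 0) = 1
depth(s(t(r, r), s(q, q, r), r)) = 1 + max(1, 1, 0) = 2
depth(s(t(t(n, q), t(n, r)), t(s(q, q, n), s(q, n, n)), s(t(r, r), s(q, q, r), r))) = 1 + max(2, 2, 2) = 3
depth(s(t(s(t(n, n), t(n, s(q, q, t(r, q))), q), q), s(t(t(n, q), t(n, r)), t(s(q, q, n), s(q, n, n)), s(t(r, r), s(q, q, r), r)), q)) = 1 + max(5, 3, 0) = 6
depth(t(s(t(t(t(s(r, n, n), t(s(n, q, r), q)), s(n, s(r, q, r), r)), t(t(t(t(n, r), r), r), q)), r, t(t(r, q), s(s(r, r, q), s(n, r, n), n))), s(t(s(t(n, n), t(n, s(q, q, t(r, q))), q), q), s(t(t(n, q), t(n, r)), t(s(q, q, n), s(q, n, n)), s(t(r, r), s(q, q, r), r)), q))) = 1 + max(6, 6) = 7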